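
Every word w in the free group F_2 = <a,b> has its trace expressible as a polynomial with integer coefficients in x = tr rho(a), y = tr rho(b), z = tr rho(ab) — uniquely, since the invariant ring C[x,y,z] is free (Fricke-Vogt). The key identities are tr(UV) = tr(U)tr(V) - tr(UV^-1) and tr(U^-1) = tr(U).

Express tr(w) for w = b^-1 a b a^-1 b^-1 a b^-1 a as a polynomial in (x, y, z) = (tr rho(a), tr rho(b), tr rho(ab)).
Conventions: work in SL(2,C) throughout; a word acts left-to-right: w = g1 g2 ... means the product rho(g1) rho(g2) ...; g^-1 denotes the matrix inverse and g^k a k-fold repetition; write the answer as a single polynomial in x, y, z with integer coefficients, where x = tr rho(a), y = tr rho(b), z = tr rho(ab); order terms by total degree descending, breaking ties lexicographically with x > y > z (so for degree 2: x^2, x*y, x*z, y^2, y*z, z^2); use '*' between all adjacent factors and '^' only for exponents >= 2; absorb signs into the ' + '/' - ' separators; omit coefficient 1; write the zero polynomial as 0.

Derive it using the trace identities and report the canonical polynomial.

-x^3*y^3*z + x^4*y^2 + x^2*y^4 + 3*x^2*y^2*z^2 - 2*x^3*y*z - 2*x*y^3*z - 3*x*y*z^3 - 3*x^2*y^2 + x^2*z^2 + y^2*z^2 + z^4 + 7*x*y*z - x^2 - y^2 - 4*z^2 + 2

trace(a^2) = trace(a) * trace(a) - trace(1) = x^2 - 2
trace(a^2 b) = trace(a) * trace(b a) - trace(b) = x*z - y
trace(a b^-1 a) = trace(a^2) * trace(b) - trace(a^2 b) = x^2*y - x*z - y
trace(b^2 a) = trace(b) * trace(a b) - trace(a) = y*z - x
trace(b^2) = trace(b) * trace(b) - trace(1) = y^2 - 2
trace(a b^2 a) = trace(a) * trace(b^2 a) - trace(b^2) = x*y*z - x^2 - y^2 + 2
trace(b a^3 b) = trace(a) * trace(a b^2 a) - trace(a b^2) = x^2*y*z - x^3 - x*y^2 - y*z + 3*x
trace(b a b a) = trace(a b) * trace(a b) - trace(1) = z^2 - 2
trace(a b a b a) = trace(a) * trace(b a b a) - trace(b a b) = x*z^2 - y*z - x
trace(b a^3 b a) = trace(a) * trace(a b a b a) - trace(a b a b) = x^2*z^2 - x*y*z - x^2 - z^2 + 2
trace(a b a^-1 b a^2) = trace(b a^3 b) * trace(a) - trace(b a^3 b a) = x^3*y*z - x^4 - x^2*y^2 - x^2*z^2 + 4*x^2 + z^2 - 2
trace(a^2 b a) = trace(a) * trace(a b a) - trace(a b) = x^2*z - x*y - z
trace(b a^2 b a b) = trace(b) * trace(a^2 b a b) - trace(a^2 b a) = x*y*z^2 - x^2*z - y^2*z + z
trace(b a b a b a) = trace(a b) * trace(a b a b) - trace(a^-1 b^-1) = z^3 - 3*z
trace(b a b a b) = trace(b) * trace(a b a b) - trace(a b a) = y*z^2 - x*z - y
trace(b a^2 b a b a) = trace(a) * trace(b a b a b a) - trace(b a b a b) = x*z^3 - y*z^2 - 2*x*z + y
trace(a b a^-1 b a^2 b) = trace(b a^2 b a b) * trace(a) - trace(b a^2 b a b a) = x^2*y*z^2 - x^3*z - x*y^2*z - x*z^3 + y*z^2 + 3*x*z - y
trace(a b^-1 a b a^-1 b a) = trace(a b a^-1 b a^2) * trace(b) - trace(a b a^-1 b a^2 b) = x^3*y^2*z - x^4*y - x^2*y^3 - 2*x^2*y*z^2 + x^3*z + x*y^2*z + x*z^3 + 4*x^2*y - 3*x*z - y
trace(b^2 a b) = trace(b) * trace(a b^2) - trace(a b) = y^2*z - x*y - z
trace(b a b a^2 b) = trace(a) * trace(b^2 a b a) - trace(b^2 a b) = x*y*z^2 - x^2*z - y^2*z + z
trace(a b a^-1 b a b a) = trace(b a b a^2 b) * trace(a) - trace(b a b a^2 b a) = x^2*y*z^2 - x^3*z - x*y^2*z - x*z^3 + y*z^2 + 3*x*z - y
trace(b a b a b a b) = trace(b) * trace(a b a b a b) - trace(a b a b a) = y*z^3 - x*z^2 - 2*y*z + x
trace(b a b a b a b a) = trace(a b a b) * trace(a b a b) - trace(1) = z^4 - 4*z^2 + 2
trace(a b a^-1 b a b a b) = trace(b a b a b a b) * trace(a) - trace(b a b a b a b a) = x*y*z^3 - x^2*z^2 - z^4 - 2*x*y*z + x^2 + 4*z^2 - 2
trace(a b^-1 a b a^-1 b a b) = trace(a b a^-1 b a b a) * trace(b) - trace(a b a^-1 b a b a b) = x^2*y^2*z^2 - x^3*y*z - x*y^3*z - 2*x*y*z^3 + x^2*z^2 + y^2*z^2 + z^4 + 5*x*y*z - x^2 - y^2 - 4*z^2 + 2
trace(a b^-1 a b^-1 a b a^-1 b) = trace(a b^-1 a b a^-1 b a) * trace(b) - trace(a b^-1 a b a^-1 b a b) = x^3*y^3*z - x^4*y^2 - x^2*y^4 - 3*x^2*y^2*z^2 + 2*x^3*y*z + 2*x*y^3*z + 3*x*y*z^3 + 4*x^2*y^2 - x^2*z^2 - y^2*z^2 - z^4 - 8*x*y*z + x^2 + 4*z^2 - 2
trace(b^-1 a b a^-1 b^-1 a b^-1 a) = trace(a b^-1 a b^-1 a b a^-1) * trace(b) - trace(a b^-1 a b^-1 a b a^-1 b) = -x^3*y^3*z + x^4*y^2 + x^2*y^4 + 3*x^2*y^2*z^2 - 2*x^3*y*z - 2*x*y^3*z - 3*x*y*z^3 - 3*x^2*y^2 + x^2*z^2 + y^2*z^2 + z^4 + 7*x*y*z - x^2 - y^2 - 4*z^2 + 2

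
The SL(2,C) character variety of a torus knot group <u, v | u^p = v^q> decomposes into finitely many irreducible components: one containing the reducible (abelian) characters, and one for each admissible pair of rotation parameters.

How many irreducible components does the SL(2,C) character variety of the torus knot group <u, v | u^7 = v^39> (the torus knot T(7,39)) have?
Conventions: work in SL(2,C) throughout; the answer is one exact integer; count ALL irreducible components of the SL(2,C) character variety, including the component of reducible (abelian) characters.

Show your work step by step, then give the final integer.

115

In the torus knot group T(7,39), u^7 = v^39 is central, so an irreducible representation sends it to +I or -I (Schur).
This locks tr(u) to 2*cos(pi*alpha/7), alpha in 1..6, and tr(v) to 2*cos(pi*beta/39), beta in 1..38, on each component of irreducible characters.
u^7 = (-1)^alpha I and v^39 = (-1)^beta I must agree, so alpha and beta have equal parity.
count pairs: odd alpha (3 choices) x odd beta (19), plus even alpha (3) x even beta (19): 3*19 + 3*19 = 114.
Total: 114 irreducible-character components + 1 reducible (abelian) component = 115.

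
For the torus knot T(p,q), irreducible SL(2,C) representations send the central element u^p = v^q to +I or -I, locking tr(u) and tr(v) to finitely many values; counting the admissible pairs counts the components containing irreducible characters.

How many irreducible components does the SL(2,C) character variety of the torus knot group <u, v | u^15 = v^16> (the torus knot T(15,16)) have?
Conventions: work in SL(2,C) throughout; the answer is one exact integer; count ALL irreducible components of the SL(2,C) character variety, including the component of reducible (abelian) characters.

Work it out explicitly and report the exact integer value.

For T(15,16): irreducibility forces the central element u^15 = v^16 to one of +I, -I.
This locks tr(u) to 2*cos(pi*alpha/15), alpha in 1..14, and tr(v) to 2*cos(pi*beta/16), beta in 1..15, on each component of irreducible characters.
u^15 = (-1)^alpha I and v^16 = (-1)^beta I must agree, so alpha and beta have equal parity.
Counting: 7 odd alphas x 8 odd betas + 7 even alphas x 7 even betas = 56 + 49 = 105.
Total: 105 irreducible-character components + 1 reducible (abelian) component = 106.

106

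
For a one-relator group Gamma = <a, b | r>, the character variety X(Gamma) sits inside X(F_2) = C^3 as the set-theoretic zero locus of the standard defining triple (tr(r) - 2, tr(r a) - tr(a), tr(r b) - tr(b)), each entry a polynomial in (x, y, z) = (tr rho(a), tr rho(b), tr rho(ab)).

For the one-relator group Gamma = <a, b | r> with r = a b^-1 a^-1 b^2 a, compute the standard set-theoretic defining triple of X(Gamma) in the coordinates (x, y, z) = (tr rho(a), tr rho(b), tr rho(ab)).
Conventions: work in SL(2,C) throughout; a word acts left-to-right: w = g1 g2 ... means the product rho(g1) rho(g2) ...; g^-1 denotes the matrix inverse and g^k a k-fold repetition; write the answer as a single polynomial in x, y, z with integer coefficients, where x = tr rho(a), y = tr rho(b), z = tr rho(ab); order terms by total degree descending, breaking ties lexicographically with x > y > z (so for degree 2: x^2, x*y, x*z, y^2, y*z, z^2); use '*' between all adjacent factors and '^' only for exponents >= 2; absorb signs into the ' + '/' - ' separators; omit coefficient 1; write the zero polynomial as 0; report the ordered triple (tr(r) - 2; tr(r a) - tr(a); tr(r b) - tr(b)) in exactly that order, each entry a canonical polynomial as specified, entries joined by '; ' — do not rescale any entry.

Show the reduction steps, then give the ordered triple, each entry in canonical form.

-x^2*y^2*z + x^3*y + x*y^3 + x*y*z^2 - 4*x*y + z - 2; -x^3*y^2*z + x^4*y + x^2*y^3 + x^2*y*z^2 + x*y^2*z - 5*x^2*y - y^3 - y*z^2 + x*z - x + 3*y; -x*y^2*z^2 + x^2*y*z + y^3*z + y*z^3 - 3*y*z - x - y

use: tr(b a^2) = tr(a) * tr(b a) - tr(b) = x*z - y
tr(b^2 a) = tr(b) * tr(a b) - tr(a) = y*z - x
use: tr(b^2) = tr(b) * tr(b) - tr(1) = y^2 - 2
apply: tr(b^2 a^2) = tr(a) * tr(b^2 a) - tr(b^2) = x*y*z - x^2 - y^2 + 2
tr(a b^2 a^2) = tr(a) * tr(b^2 a^2) - tr(b^2 a) = x^2*y*z - x^3 - x*y^2 - y*z + 3*x
use: tr(a b a b) = tr(b a) * tr(b a) - tr(1) = z^2 - 2
tr(b a b^2 a) = tr(b) * tr(a b a b) - tr(a b a) = y*z^2 - x*z - y
tr(b a b^2) = tr(b) * tr(b a b) - tr(b a) = y^2*z - x*y - z
tr(a b^2 a^2 b) = tr(a) * tr(b a b^2 a) - tr(b a b^2) = x*y*z^2 - x^2*z - y^2*z + z
tr(b^2 a^2 b^-1 a) = tr(a b^2 a^2) * tr(b) - tr(a b^2 a^2 b) = x^2*y^2*z - x^3*y - x*y^3 - x*y*z^2 + x^2*z + 3*x*y - z
tr(a b^-1 a^-1 b^2 a) = tr(b^2 a^2 b^-1) * tr(a) - tr(b^2 a^2 b^-1 a) = -x^2*y^2*z + x^3*y + x*y^3 + x*y*z^2 - 4*x*y + z
tr(b a^3) = tr(a) * tr(a b a) - tr(a b)   [square of a] = x^2*z - x*y - z
use: tr(b^2 a^3 b) = tr(b) * tr(b a^3 b) - tr(b a^3)   [square of b] = x^2*y^2*z - x^3*y - x*y^3 - x^2*z - y^2*z + 4*x*y + z
tr(b^2 a^3 b a) = tr(a) * tr(b a b^2 a^2) - tr(b a b^2 a)   [square of a] = x^2*y*z^2 - x^3*z - x*y^2*z - y*z^2 + 2*x*z + y
apply: tr(a^-1 b^2 a^3 b) = tr(b^2 a^3 b) * tr(a) - tr(b^2 a^3 b a)   [inverse elimination on a] = x^3*y^2*z - x^4*y - x^2*y^3 - x^2*y*z^2 + 4*x^2*y + y*z^2 - x*z - y
tr(a b^-1 a^-1 b^2 a^2) = tr(a^-1 b^2 a^3) * tr(b) - tr(a^-1 b^2 a^3 b)   [inverse elimination on b] = -x^3*y^2*z + x^4*y + x^2*y^3 + x^2*y*z^2 + x*y^2*z - 5*x^2*y - y^3 - y*z^2 + x*z + 3*y
apply: tr(b^2 a b a b) = tr(b) * tr(b a b a b) - tr(b a b a)  (reduce the b square) = y^2*z^2 - x*y*z - y^2 - z^2 + 2
tr(a b a b a b) = tr(b a) * tr(b a b a) - tr(b^-1 a^-1)  (split on b) = z^3 - 3*z
use: tr(a b a b a) = tr(a) * tr(b a b a) - tr(b a b)  (reduce the a square) = x*z^2 - y*z - x
use: tr(b^2 a b a b a) = tr(b) * tr(a b a b a b) - tr(a b a b a)  (reduce the b square) = y*z^3 - x*z^2 - 2*y*z + x
tr(a^-1 b^2 a b a b) = tr(b^2 a b a b) * tr(a) - tr(b^2 a b a b a)  (eliminate a^-1) = x*y^2*z^2 - x^2*y*z - y*z^3 - x*y^2 + 2*y*z + x
apply: tr(a b^-1 a^-1 b^2 a b) = tr(a^-1 b^2 a b a) * tr(b) - tr(a^-1 b^2 a b a b)  (eliminate b^-1) = -x*y^2*z^2 + x^2*y*z + y^3*z + y*z^3 - 3*y*z - x
assemble the triple (tr(r) - 2; tr(r a) - x; tr(r b) - y)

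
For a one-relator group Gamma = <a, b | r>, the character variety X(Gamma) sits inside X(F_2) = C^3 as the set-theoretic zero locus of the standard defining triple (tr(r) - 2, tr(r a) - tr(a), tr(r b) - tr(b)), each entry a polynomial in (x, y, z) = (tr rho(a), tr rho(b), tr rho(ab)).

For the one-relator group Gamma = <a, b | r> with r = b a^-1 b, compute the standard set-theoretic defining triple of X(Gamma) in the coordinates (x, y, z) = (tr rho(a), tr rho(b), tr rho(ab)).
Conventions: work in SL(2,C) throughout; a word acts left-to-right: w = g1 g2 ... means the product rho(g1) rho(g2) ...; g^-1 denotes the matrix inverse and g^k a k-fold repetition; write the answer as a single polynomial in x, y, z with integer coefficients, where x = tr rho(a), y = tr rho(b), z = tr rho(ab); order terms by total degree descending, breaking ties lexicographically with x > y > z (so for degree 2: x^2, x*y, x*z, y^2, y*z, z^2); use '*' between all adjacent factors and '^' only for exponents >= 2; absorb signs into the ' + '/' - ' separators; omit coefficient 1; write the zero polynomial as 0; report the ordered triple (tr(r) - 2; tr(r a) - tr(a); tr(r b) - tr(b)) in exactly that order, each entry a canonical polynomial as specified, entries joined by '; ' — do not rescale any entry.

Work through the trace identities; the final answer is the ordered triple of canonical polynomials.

use: tr(b^2) = tr(b) tr(b) - tr(1)   [square of b] = y^2 - 2
use: tr(b^2 a) = tr(b) tr(a b) - tr(a)   [square of b] = y*z - x
use: tr(b a^-1 b) = tr(b^2) tr(a) - tr(b^2 a)   [inverse elimination on a] = x*y^2 - y*z - x
tr(b a b a) = tr(a b) tr(a b) - tr(1)  (split on a) = z^2 - 2
use: tr(b a^-1 b a) = tr(b a b) tr(a) - tr(b a b a)  (eliminate a^-1) = x*y*z - x^2 - z^2 + 2
tr(b^3) = tr(b) tr(b^2) - tr(b) = y^3 - 3*y
use: tr(b^3 a) = tr(b) tr(b a b) - tr(b a) = y^2*z - x*y - z
tr(b a^-1 b^2) = tr(b^3) tr(a) - tr(b^3 a) = x*y^3 - y^2*z - 2*x*y + z
assemble the triple (tr(r) - 2; tr(r a) - x; tr(r b) - y)

x*y^2 - y*z - x - 2; x*y*z - x^2 - z^2 - x + 2; x*y^3 - y^2*z - 2*x*y - y + z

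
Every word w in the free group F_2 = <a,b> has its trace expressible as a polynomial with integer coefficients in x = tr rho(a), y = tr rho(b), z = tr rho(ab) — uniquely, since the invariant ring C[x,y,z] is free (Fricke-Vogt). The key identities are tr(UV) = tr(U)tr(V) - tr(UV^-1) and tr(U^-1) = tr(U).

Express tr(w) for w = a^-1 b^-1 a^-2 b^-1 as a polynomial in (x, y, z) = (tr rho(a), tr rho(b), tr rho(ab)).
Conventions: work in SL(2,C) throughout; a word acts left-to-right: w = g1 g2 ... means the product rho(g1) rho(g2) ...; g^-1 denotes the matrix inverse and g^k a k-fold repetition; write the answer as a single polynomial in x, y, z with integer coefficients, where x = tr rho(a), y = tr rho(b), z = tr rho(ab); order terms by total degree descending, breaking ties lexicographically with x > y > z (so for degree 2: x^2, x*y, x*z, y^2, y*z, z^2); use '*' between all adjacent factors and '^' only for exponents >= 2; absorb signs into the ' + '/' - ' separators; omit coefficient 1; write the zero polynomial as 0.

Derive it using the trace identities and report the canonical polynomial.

tr(b^-1) = tr(b) = y
reduce: tr(b^-1 a) = tr(a) * tr(b) - tr(a b) = x*y - z
tr(b^-1 a^-1) = tr(b^-1) * tr(a) - tr(b^-1 a) = z
tr(b^-1 a^-1 b^-1) = tr(b^-1 a^-1) * tr(b) - tr(b^-1 a^-1 b) = y*z - x
tr(b a b a) = tr(a b) * tr(a b) - tr(1) = z^2 - 2
so tr(a^-1 b a b) = tr(b a b) * tr(a) - tr(b a b a) = x*y*z - x^2 - z^2 + 2
tr(a b^-1 a^-1 b) = tr(a^-1 b a) * tr(b) - tr(a^-1 b a b) = -x*y*z + x^2 + y^2 + z^2 - 2
so tr(b^-1 a^-1 b^-1 a) = tr(a b^-1 a^-1) * tr(b) - tr(a b^-1 a^-1 b) = x*y*z - x^2 - z^2 + 2
tr(b^-1 a^-1 b^-1 a^-1) = tr(b^-1 a^-1 b^-1) * tr(a) - tr(b^-1 a^-1 b^-1 a) = z^2 - 2
reduce: tr(a^-1 b^-1 a^-2 b^-1) = tr(b^-1 a^-1 b^-1 a^-1) * tr(a) - tr(b^-1 a^-1 b^-1) = x*z^2 - y*z - x

x*z^2 - y*z - x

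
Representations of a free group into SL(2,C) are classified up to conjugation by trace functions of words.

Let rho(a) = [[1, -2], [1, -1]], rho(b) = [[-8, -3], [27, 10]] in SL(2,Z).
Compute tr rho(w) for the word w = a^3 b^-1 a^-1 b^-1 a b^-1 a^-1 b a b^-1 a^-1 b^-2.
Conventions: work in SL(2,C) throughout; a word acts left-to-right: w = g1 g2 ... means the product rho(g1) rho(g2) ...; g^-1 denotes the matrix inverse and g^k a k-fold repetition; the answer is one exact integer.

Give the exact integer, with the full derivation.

-355893716252

rho(a) = [[1, -2], [1, -1]]
... * rho(a) = [[1, -2], [1, -1]]  ->  [[-1, 0], [0, -1]]
... * rho(a) = [[1, -2], [1, -1]]  ->  [[-1, 2], [-1, 1]]
... * rho(b^-1) = [[10, 3], [-27, -8]]  ->  [[-64, -19], [-37, -11]]
... * rho(a^-1) = [[-1, 2], [-1, 1]]  ->  [[83, -147], [48, -85]]
... * rho(b^-1) = [[10, 3], [-27, -8]]  ->  [[4799, 1425], [2775, 824]]
... * rho(a) = [[1, -2], [1, -1]]  ->  [[6224, -11023], [3599, -6374]]
... * rho(b^-1) = [[10, 3], [-27, -8]]  ->  [[359861, 106856], [208088, 61789]]
... * rho(a^-1) = [[-1, 2], [-1, 1]]  ->  [[-466717, 826578], [-269877, 477965]]
... * rho(b) = [[-8, -3], [27, 10]]  ->  [[26051342, 9665931], [15064071, 5589281]]
... * rho(a) = [[1, -2], [1, -1]]  ->  [[35717273, -61768615], [20653352, -35717423]]
... * rho(b^-1) = [[10, 3], [-27, -8]]  ->  [[2024925335, 601300739], [1170903941, 347699440]]
... * rho(a^-1) = [[-1, 2], [-1, 1]]  ->  [[-2626226074, 4651151409], [-1518603381, 2689507322]]
... * rho(b^-1) = [[10, 3], [-27, -8]]  ->  [[-151843348783, -45087889494], [-87802731504, -26071868719]]
... * rho(b^-1) = [[10, 3], [-27, -8]]  ->  [[-301060471492, -94826930397], [-174086859627, -54833244760]]
tr = -301060471492 + -54833244760 = -355893716252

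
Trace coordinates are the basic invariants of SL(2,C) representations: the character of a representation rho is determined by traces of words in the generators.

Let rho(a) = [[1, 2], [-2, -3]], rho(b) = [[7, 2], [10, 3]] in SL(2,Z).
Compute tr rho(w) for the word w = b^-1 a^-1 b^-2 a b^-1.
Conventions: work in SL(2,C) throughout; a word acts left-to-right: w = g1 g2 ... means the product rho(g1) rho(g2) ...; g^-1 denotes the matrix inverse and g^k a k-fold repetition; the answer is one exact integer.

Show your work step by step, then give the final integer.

-47998

rho(b^-1) = [[3, -2], [-10, 7]]
... * rho(a^-1) = [[-3, -2], [2, 1]]  ->  [[-13, -8], [44, 27]]
... * rho(b^-1) = [[3, -2], [-10, 7]]  ->  [[41, -30], [-138, 101]]
... * rho(b^-1) = [[3, -2], [-10, 7]]  ->  [[423, -292], [-1424, 983]]
... * rho(a) = [[1, 2], [-2, -3]]  ->  [[1007, 1722], [-3390, -5797]]
... * rho(b^-1) = [[3, -2], [-10, 7]]  ->  [[-14199, 10040], [47800, -33799]]
tr = -14199 + -33799 = -47998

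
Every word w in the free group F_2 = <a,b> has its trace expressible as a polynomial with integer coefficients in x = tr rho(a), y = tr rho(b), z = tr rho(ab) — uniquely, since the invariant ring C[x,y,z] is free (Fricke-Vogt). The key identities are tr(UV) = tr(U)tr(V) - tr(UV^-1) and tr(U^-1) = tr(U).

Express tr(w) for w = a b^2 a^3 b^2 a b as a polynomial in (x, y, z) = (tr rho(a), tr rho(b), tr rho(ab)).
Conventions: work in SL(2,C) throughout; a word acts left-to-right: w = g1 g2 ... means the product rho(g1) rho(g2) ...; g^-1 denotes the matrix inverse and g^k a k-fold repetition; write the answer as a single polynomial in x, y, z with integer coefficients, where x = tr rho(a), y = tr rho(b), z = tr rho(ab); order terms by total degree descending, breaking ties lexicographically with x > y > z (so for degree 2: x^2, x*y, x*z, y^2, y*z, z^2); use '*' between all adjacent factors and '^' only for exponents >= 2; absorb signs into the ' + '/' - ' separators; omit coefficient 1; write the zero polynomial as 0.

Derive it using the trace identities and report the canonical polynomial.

trace(b a b a) = trace(a b)*trace(a b) - trace(1)  (split on a) = z^2 - 2
trace(b a b a b a) = trace(b a)*trace(b a b a) - trace(b^-1 a^-1)  (split on b) = z^3 - 3*z
trace(a b a) = trace(a)*trace(b a) - trace(b)  (reduce the a square) = x*z - y
apply: trace(b a b a b) = trace(b)*trace(a b a b) - trace(a b a)  (reduce the b square) = y*z^2 - x*z - y
trace(a^2 b a b a b) = trace(a)*trace(b a b a b a) - trace(b a b a b)  (reduce the a square) = x*z^3 - y*z^2 - 2*x*z + y
use: trace(b a b) = trace(b)*trace(a b) - trace(a)  (reduce the b square) = y*z - x
apply: trace(a b a b a) = trace(a)*trace(b a b a) - trace(b a b)  (reduce the a square) = x*z^2 - y*z - x
use: trace(a^2 b a b a) = trace(a)*trace(a b a b a) - trace(a b a b)  (reduce the a square) = x^2*z^2 - x*y*z - x^2 - z^2 + 2
trace(a b a b^2 a^2 b) = trace(b)*trace(a^2 b a b a b) - trace(a^2 b a b a)  (reduce the b square) = x*y*z^3 - x^2*z^2 - y^2*z^2 - x*y*z + x^2 + y^2 + z^2 - 2
use: trace(b a b^2) = trace(b)*trace(a b^2) - trace(a b)  (reduce the b square) = y^2*z - x*y - z
apply: trace(b a b^2 a^2) = trace(a)*trace(b a b^2 a) - trace(b a b^2)  (reduce the a square) = x*y*z^2 - x^2*z - y^2*z + z
apply: trace(a b a b^2 a^2) = trace(a)*trace(b a b^2 a^2) - trace(b a b^2 a)  (reduce the a square) = x^2*y*z^2 - x^3*z - x*y^2*z - y*z^2 + 2*x*z + y
trace(b^2 a b a b^2 a^2) = trace(b)*trace(a b a b^2 a^2 b) - trace(a b a b^2 a^2)  (reduce the b square) = x*y^2*z^3 - 2*x^2*y*z^2 - y^3*z^2 + x^3*z + x^2*y + y^3 + 2*y*z^2 - 2*x*z - 3*y
trace(a b a b^2 a b) = trace(b)*trace(a b a b a b) - trace(a b a b a)  (reduce the b square) = y*z^3 - x*z^2 - 2*y*z + x
use: trace(b^2 a b a b^2 a) = trace(b)*trace(a b a b^2 a b) - trace(a b a b^2 a)  (reduce the b square) = y^2*z^3 - 2*x*y*z^2 + x^2*z - y^2*z + x*y - z
use: trace(a b^2 a^3 b^2 a b) = trace(a)*trace(b^2 a b a b^2 a^2) - trace(b^2 a b a b^2 a)  (reduce the a square) = x^2*y^2*z^3 - 2*x^3*y*z^2 - x*y^3*z^2 + x^4*z - y^2*z^3 + x^3*y + x*y^3 + 4*x*y*z^2 - 3*x^2*z + y^2*z - 4*x*y + z

x^2*y^2*z^3 - 2*x^3*y*z^2 - x*y^3*z^2 + x^4*z - y^2*z^3 + x^3*y + x*y^3 + 4*x*y*z^2 - 3*x^2*z + y^2*z - 4*x*y + z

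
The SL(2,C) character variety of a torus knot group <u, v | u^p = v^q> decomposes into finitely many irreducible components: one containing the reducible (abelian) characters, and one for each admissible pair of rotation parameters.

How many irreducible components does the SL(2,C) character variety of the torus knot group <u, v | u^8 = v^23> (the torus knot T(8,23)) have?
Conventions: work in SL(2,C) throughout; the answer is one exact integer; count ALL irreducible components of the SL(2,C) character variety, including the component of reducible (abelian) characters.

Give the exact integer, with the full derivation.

78

In the torus knot group T(8,23), u^8 = v^23 is central, so an irreducible representation sends it to +I or -I (Schur).
This locks tr(u) to 2*cos(pi*alpha/8), alpha in 1..7, and tr(v) to 2*cos(pi*beta/23), beta in 1..22, on each component of irreducible characters.
u^8 = (-1)^alpha I and v^23 = (-1)^beta I must agree, so alpha and beta have equal parity.
Enumerate parity-matched pairs: 4*11 odd-odd plus 3*11 even-even gives 77.
That is 77 components of irreducible characters, and with the reducible (abelian) component the total is 78.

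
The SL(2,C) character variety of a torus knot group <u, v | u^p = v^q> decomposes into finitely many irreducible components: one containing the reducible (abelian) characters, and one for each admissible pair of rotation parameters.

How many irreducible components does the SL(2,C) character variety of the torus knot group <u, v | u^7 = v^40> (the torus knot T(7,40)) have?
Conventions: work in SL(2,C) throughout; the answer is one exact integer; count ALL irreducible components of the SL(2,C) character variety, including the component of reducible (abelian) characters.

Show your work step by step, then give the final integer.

118

Gamma = < u, v | u^7 = v^40 > (torus knot T(7,40)); the central element u^7 = v^40 acts as +I or -I in any irreducible SL(2,C) representation.
So on each irreducible component the traces are pinned: tr(u) = 2*cos(pi*alpha/7) with 1 <= alpha <= 6, tr(v) = 2*cos(pi*beta/40) with 1 <= beta <= 39.
The two central values (-1)^alpha I and (-1)^beta I must be the same matrix, so alpha and beta share a parity.
count pairs: odd alpha (3 choices) x odd beta (20), plus even alpha (3) x even beta (19): 3*20 + 3*19 = 117.
components with irreducible characters: 117; plus the single component of reducible (abelian) characters: total 118.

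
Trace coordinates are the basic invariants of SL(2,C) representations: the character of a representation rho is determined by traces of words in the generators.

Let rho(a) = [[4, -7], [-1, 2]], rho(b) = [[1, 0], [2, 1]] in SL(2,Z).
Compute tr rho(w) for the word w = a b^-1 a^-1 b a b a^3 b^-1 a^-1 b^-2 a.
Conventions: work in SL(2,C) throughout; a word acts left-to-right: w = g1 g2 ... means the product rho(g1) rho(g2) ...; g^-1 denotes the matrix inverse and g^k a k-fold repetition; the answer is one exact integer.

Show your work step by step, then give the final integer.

rho(a) = [[4, -7], [-1, 2]]
... * rho(b^-1) = [[1, 0], [-2, 1]]  ->  [[18, -7], [-5, 2]]
... * rho(a^-1) = [[2, 7], [1, 4]]  ->  [[29, 98], [-8, -27]]
... * rho(b) = [[1, 0], [2, 1]]  ->  [[225, 98], [-62, -27]]
... * rho(a) = [[4, -7], [-1, 2]]  ->  [[802, -1379], [-221, 380]]
... * rho(b) = [[1, 0], [2, 1]]  ->  [[-1956, -1379], [539, 380]]
... * rho(a) = [[4, -7], [-1, 2]]  ->  [[-6445, 10934], [1776, -3013]]
... * rho(a) = [[4, -7], [-1, 2]]  ->  [[-36714, 66983], [10117, -18458]]
... * rho(a) = [[4, -7], [-1, 2]]  ->  [[-213839, 390964], [58926, -107735]]
... * rho(b^-1) = [[1, 0], [-2, 1]]  ->  [[-995767, 390964], [274396, -107735]]
... * rho(a^-1) = [[2, 7], [1, 4]]  ->  [[-1600570, -5406513], [441057, 1489832]]
... * rho(b^-1) = [[1, 0], [-2, 1]]  ->  [[9212456, -5406513], [-2538607, 1489832]]
... * rho(b^-1) = [[1, 0], [-2, 1]]  ->  [[20025482, -5406513], [-5518271, 1489832]]
... * rho(a) = [[4, -7], [-1, 2]]  ->  [[85508441, -150991400], [-23562916, 41607561]]
tr = 85508441 + 41607561 = 127116002

127116002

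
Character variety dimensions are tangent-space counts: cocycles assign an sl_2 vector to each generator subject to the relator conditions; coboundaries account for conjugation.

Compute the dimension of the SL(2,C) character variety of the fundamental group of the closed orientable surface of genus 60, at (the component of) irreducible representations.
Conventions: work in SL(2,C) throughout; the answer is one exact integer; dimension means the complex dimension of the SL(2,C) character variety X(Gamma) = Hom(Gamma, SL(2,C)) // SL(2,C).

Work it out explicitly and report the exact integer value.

354

Gamma = pi_1(Sigma_60) = < a_1, b_1, ..., a_60, b_60 | prod [a_i, b_i] > has 2g = 120 generators and 1 relator.
Before the relator condition, cocycle space has dim 3*120 = 360.
H^2 = coker(d_2) is dual to H^0 = 0 at irreducible rho (Poincare duality), so d_2 is onto: dim Z^1 = 357.
dim B^1 = 3 (coboundaries, injective at irreducible rho).
dim H^1 = 357 - 3 = 354 = dim X.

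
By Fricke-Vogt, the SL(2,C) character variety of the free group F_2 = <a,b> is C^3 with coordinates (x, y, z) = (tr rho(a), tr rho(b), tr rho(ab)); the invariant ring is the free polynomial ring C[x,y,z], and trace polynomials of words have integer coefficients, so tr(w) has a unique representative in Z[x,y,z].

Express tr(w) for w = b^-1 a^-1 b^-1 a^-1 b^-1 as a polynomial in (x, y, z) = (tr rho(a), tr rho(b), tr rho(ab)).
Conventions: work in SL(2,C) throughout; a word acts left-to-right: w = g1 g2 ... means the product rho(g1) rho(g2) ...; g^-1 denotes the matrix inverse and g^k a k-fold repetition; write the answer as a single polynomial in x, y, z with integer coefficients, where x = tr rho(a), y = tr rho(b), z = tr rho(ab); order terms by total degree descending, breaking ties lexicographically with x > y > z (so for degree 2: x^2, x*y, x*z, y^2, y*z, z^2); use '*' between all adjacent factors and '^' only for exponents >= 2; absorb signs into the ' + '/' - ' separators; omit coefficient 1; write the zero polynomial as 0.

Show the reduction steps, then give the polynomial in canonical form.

tr(b^-1) = tr(b) = y
tr(b^-1 a) = tr(a) tr(b) - tr(a b) = x*y - z
tr(b^-1 a^-1) = tr(b^-1) tr(a) - tr(b^-1 a) = z
tr(a^-2 b^-1) = tr(b^-1 a^-1) tr(a) - tr(b^-1) = x*z - y
tr(a^-2) = tr(a^-1) tr(a) - tr(1) = x^2 - 2
tr(a^-1 b^-2 a^-1) = tr(a^-2 b^-1) tr(b) - tr(a^-2) = x*y*z - x^2 - y^2 + 2
tr(b a b) = tr(b) tr(a b) - tr(a) = y*z - x
tr(b a b a) = tr(b a) tr(b a) - tr(1)   [split at repeated b] = z^2 - 2
tr(a b a^-1 b) = tr(b a b) tr(a) - tr(b a b a) = x*y*z - x^2 - z^2 + 2
tr(b a^-1 b^-1 a) = tr(a b a^-1) tr(b) - tr(a b a^-1 b) = -x*y*z + x^2 + y^2 + z^2 - 2
tr(a^-1 b a^-1 b^-1) = tr(b a^-1 b^-1) tr(a) - tr(b a^-1 b^-1 a) = x*y*z - y^2 - z^2 + 2
tr(a^-1 b a^-1) = tr(a^-1 b) tr(a) - tr(a^-1 b a) = x^2*y - x*z - y
tr(a^-1 b^-2 a^-1 b) = tr(a^-1 b a^-1 b^-1) tr(b) - tr(a^-1 b a^-1) = x*y^2*z - x^2*y - y^3 - y*z^2 + x*z + 3*y
tr(b^-1 a^-1 b^-1 a^-1 b^-1) = tr(a^-1 b^-2 a^-1) tr(b) - tr(a^-1 b^-2 a^-1 b) = y*z^2 - x*z - y

y*z^2 - x*z - y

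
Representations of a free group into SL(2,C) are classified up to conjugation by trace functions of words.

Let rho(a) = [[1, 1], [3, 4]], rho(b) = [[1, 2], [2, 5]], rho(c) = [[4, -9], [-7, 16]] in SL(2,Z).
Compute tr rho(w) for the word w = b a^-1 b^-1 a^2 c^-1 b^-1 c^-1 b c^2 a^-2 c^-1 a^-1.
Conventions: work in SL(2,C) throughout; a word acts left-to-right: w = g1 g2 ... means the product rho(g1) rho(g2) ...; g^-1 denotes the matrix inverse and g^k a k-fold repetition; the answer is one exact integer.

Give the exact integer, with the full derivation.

rho(b) = [[1, 2], [2, 5]]
... * rho(a^-1) = [[4, -1], [-3, 1]]  ->  [[-2, 1], [-7, 3]]
... * rho(b^-1) = [[5, -2], [-2, 1]]  ->  [[-12, 5], [-41, 17]]
... * rho(a) = [[1, 1], [3, 4]]  ->  [[3, 8], [10, 27]]
... * rho(a) = [[1, 1], [3, 4]]  ->  [[27, 35], [91, 118]]
... * rho(c^-1) = [[16, 9], [7, 4]]  ->  [[677, 383], [2282, 1291]]
... * rho(b^-1) = [[5, -2], [-2, 1]]  ->  [[2619, -971], [8828, -3273]]
... * rho(c^-1) = [[16, 9], [7, 4]]  ->  [[35107, 19687], [118337, 66360]]
... * rho(b) = [[1, 2], [2, 5]]  ->  [[74481, 168649], [251057, 568474]]
... * rho(c) = [[4, -9], [-7, 16]]  ->  [[-882619, 2028055], [-2975090, 6836071]]
... * rho(c) = [[4, -9], [-7, 16]]  ->  [[-17726861, 40392451], [-59752857, 136152946]]
... * rho(a^-1) = [[4, -1], [-3, 1]]  ->  [[-192084797, 58119312], [-647470266, 195905803]]
... * rho(a^-1) = [[4, -1], [-3, 1]]  ->  [[-942697124, 250204109], [-3177598473, 843376069]]
... * rho(c^-1) = [[16, 9], [7, 4]]  ->  [[-13331725221, -7483457680], [-44937943085, -25224881981]]
... * rho(a^-1) = [[4, -1], [-3, 1]]  ->  [[-30876527844, 5848267541], [-104077126397, 19713061104]]
tr = -30876527844 + 19713061104 = -11163466740

-11163466740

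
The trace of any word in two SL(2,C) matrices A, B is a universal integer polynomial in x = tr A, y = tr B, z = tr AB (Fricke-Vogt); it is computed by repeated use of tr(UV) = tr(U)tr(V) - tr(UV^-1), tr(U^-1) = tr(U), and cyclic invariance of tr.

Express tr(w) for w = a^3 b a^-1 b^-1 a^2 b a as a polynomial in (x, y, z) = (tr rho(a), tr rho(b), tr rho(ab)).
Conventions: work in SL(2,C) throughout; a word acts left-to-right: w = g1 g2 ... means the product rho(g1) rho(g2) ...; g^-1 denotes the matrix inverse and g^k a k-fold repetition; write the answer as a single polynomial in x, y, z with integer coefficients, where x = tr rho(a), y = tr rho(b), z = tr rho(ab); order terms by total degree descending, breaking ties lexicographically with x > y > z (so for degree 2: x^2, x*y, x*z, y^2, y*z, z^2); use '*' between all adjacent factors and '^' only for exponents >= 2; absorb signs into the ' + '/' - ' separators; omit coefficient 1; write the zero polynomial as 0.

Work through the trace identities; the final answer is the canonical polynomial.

tr(b a^2) = tr(a) tr(b a) - tr(b)  (reduce the a square) = x*z - y
tr(b a^3) = tr(a) tr(b a^2) - tr(b a)  (reduce the a square) = x^2*z - x*y - z
tr(b a^4) = tr(a) tr(b a^3) - tr(b a^2)  (reduce the a square) = x^3*z - x^2*y - 2*x*z + y
tr(a b a^4) = tr(a) tr(b a^4) - tr(b a^3)  (reduce the a square) = x^4*z - x^3*y - 3*x^2*z + 2*x*y + z
tr(a^2 b a^4) = tr(a) tr(a b a^4) - tr(a b a^3)  (reduce the a square) = x^5*z - x^4*y - 4*x^3*z + 3*x^2*y + 3*x*z - y
tr(b a b a) = tr(b a) tr(b a) - tr(1)  (split on b) = z^2 - 2
tr(b a b) = tr(b) tr(a b) - tr(a)  (reduce the b square) = y*z - x
tr(b a^2 b a) = tr(a) tr(b a b a) - tr(b a b)  (reduce the a square) = x*z^2 - y*z - x
tr(a^2) = tr(a) tr(a) - tr(1)  (reduce the a square) = x^2 - 2
tr(b a^2 b) = tr(b) tr(a^2 b) - tr(a^2)  (reduce the b square) = x*y*z - x^2 - y^2 + 2
tr(a b a^2 b a) = tr(a) tr(b a^2 b a) - tr(b a^2 b)  (reduce the a square) = x^2*z^2 - 2*x*y*z + y^2 - 2
tr(a b a^2 b a^2) = tr(a) tr(a b a^2 b a) - tr(a b a^2 b)  (reduce the a square) = x^3*z^2 - 2*x^2*y*z + x*y^2 - x*z^2 + y*z - x
tr(b a^4 b a^2) = tr(a) tr(a b a^2 b a^2) - tr(a b a^2 b a)  (reduce the a square) = x^4*z^2 - 2*x^3*y*z + x^2*y^2 - 2*x^2*z^2 + 3*x*y*z - x^2 - y^2 + 2
tr(a^2 b a b a) = tr(a) tr(a b a b a) - tr(a b a b)  (reduce the a square) = x^2*z^2 - x*y*z - x^2 - z^2 + 2
tr(b a^4 b a) = tr(a) tr(a^2 b a b a) - tr(a^2 b a b)  (reduce the a square) = x^3*z^2 - x^2*y*z - x^3 - 2*x*z^2 + y*z + 3*x
tr(a^2 b a^4 b a) = tr(a) tr(b a^4 b a^2) - tr(b a^4 b a)  (reduce the a square) = x^5*z^2 - 2*x^4*y*z + x^3*y^2 - 3*x^3*z^2 + 4*x^2*y*z - x*y^2 + 2*x*z^2 - y*z - x
tr(b a b a b a) = tr(a b) tr(a b a b) - tr(a^-1 b^-1)  (split on a) = z^3 - 3*z
tr(b a b a b) = tr(b) tr(a b a b) - tr(a b a)  (reduce the b square) = y*z^2 - x*z - y
tr(b a b a^2 b a) = tr(a) tr(b a b a b a) - tr(b a b a b)  (reduce the a square) = x*z^3 - y*z^2 - 2*x*z + y
tr(b^2 a b) = tr(b) tr(a b^2) - tr(a b)  (reduce the b square) = y^2*z - x*y - z
tr(b a b a^2 b) = tr(a) tr(b^2 a b a) - tr(b^2 a b)  (reduce the a square) = x*y*z^2 - x^2*z - y^2*z + z
tr(a b a b a^2 b a) = tr(a) tr(b a b a^2 b a) - tr(b a b a^2 b)  (reduce the a square) = x^2*z^3 - 2*x*y*z^2 - x^2*z + y^2*z + x*y - z
tr(a^2 b a b a^2 b a) = tr(a) tr(a b a b a^2 b a) - tr(a b a b a^2 b)  (reduce the a square) = x^3*z^3 - 2*x^2*y*z^2 - x^3*z + x*y^2*z - x*z^3 + x^2*y + y*z^2 + x*z - y
tr(a^2 b a^4 b a b) = tr(a) tr(a^2 b a b a^2 b a) - tr(a^2 b a b a^2 b)  (reduce the a square) = x^4*z^3 - 2*x^3*y*z^2 - x^4*z + x^2*y^2*z - 2*x^2*z^3 + x^3*y + 3*x*y*z^2 + 2*x^2*z - y^2*z - 2*x*y + z
tr(b^-1 a^2 b a^4 b a) = tr(a^2 b a^4 b a) tr(b) - tr(a^2 b a^4 b a b)  (eliminate b^-1) = x^5*y*z^2 - 2*x^4*y^2*z - x^4*z^3 + x^3*y^3 - x^3*y*z^2 + x^4*z + 3*x^2*y^2*z + 2*x^2*z^3 - x^3*y - x*y^3 - x*y*z^2 - 2*x^2*z + x*y - z
tr(a^3 b a^-1 b^-1 a^2 b a) = tr(b^-1 a^2 b a^4 b) tr(a) - tr(b^-1 a^2 b a^4 b a)  (eliminate a^-1) = -x^5*y*z^2 + x^6*z + 2*x^4*y^2*z + x^4*z^3 - x^5*y - x^3*y^3 + x^3*y*z^2 - 5*x^4*z - 3*x^2*y^2*z - 2*x^2*z^3 + 4*x^3*y + x*y^3 + x*y*z^2 + 5*x^2*z - 2*x*y + z

-x^5*y*z^2 + x^6*z + 2*x^4*y^2*z + x^4*z^3 - x^5*y - x^3*y^3 + x^3*y*z^2 - 5*x^4*z - 3*x^2*y^2*z - 2*x^2*z^3 + 4*x^3*y + x*y^3 + x*y*z^2 + 5*x^2*z - 2*x*y + z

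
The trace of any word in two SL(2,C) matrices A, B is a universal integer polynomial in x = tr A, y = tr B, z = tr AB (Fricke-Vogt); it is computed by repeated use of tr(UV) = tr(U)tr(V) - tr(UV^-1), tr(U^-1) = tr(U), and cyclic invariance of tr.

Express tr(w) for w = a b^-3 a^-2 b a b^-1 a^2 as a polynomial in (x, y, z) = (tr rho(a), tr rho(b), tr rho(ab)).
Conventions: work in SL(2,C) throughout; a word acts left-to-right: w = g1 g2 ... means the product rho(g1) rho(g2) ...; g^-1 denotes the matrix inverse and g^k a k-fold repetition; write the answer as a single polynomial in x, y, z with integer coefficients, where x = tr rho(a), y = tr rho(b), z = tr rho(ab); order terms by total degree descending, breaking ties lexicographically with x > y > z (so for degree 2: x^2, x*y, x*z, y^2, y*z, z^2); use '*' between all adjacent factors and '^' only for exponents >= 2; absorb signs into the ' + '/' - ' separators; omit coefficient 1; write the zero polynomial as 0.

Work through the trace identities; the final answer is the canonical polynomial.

tr(b a^2) = tr(a)*tr(b a) - tr(b) = x*z - y
tr(a^2 b a) = tr(a)*tr(b a^2) - tr(b a) = x^2*z - x*y - z
use: tr(b a b a) = tr(a b)*tr(a b) - tr(1)   [split at repeated a] = z^2 - 2
use: tr(b a b) = tr(b)*tr(a b) - tr(a) = y*z - x
tr(a^2 b a b) = tr(a)*tr(b a b a) - tr(b a b) = x*z^2 - y*z - x
apply: tr(b a b^-1 a^2) = tr(a^2 b a)*tr(b) - tr(a^2 b a b) = x^2*y*z - x*y^2 - x*z^2 + x
use: tr(a^2) = tr(a)*tr(a) - tr(1) = x^2 - 2
tr(b^2 a^2) = tr(b)*tr(a^2 b) - tr(a^2) = x*y*z - x^2 - y^2 + 2
apply: tr(b^2 a^3) = tr(a)*tr(b^2 a^2) - tr(b^2 a) = x^2*y*z - x^3 - x*y^2 - y*z + 3*x
tr(b a^4 b) = tr(a)*tr(b^2 a^3) - tr(b^2 a^2) = x^3*y*z - x^4 - x^2*y^2 - 2*x*y*z + 4*x^2 + y^2 - 2
use: tr(b a b a^3) = tr(a)*tr(b a b a^2) - tr(b a b a) = x^2*z^2 - x*y*z - x^2 - z^2 + 2
apply: tr(b a^4 b a) = tr(a)*tr(b a b a^3) - tr(b a b a^2) = x^3*z^2 - x^2*y*z - x^3 - 2*x*z^2 + y*z + 3*x
apply: tr(a^3 b a^-1 b a) = tr(b a^4 b)*tr(a) - tr(b a^4 b a) = x^4*y*z - x^5 - x^3*y^2 - x^3*z^2 - x^2*y*z + 5*x^3 + x*y^2 + 2*x*z^2 - y*z - 5*x
apply: tr(a b a^3) = tr(a)*tr(a^2 b a) - tr(a^2 b) = x^3*z - x^2*y - 2*x*z + y
apply: tr(b a b a^3 b) = tr(b)*tr(a b a^3 b) - tr(a b a^3) = x^2*y*z^2 - x^3*z - x*y^2*z - y*z^2 + 2*x*z + y
use: tr(b a b a b a) = tr(b a)*tr(b a b a) - tr(b^-1 a^-1)   [split at repeated b] = z^3 - 3*z
tr(b a b a b) = tr(b)*tr(a b a b) - tr(a b a) = y*z^2 - x*z - y
apply: tr(b a b a b a^2) = tr(a)*tr(b a b a b a) - tr(b a b a b) = x*z^3 - y*z^2 - 2*x*z + y
apply: tr(b a b a^3 b a) = tr(a)*tr(b a b a b a^2) - tr(b a b a b a) = x^2*z^3 - x*y*z^2 - 2*x^2*z - z^3 + x*y + 3*z
tr(a^3 b a^-1 b a b) = tr(b a b a^3 b)*tr(a) - tr(b a b a^3 b a) = x^3*y*z^2 - x^4*z - x^2*y^2*z - x^2*z^3 + 4*x^2*z + z^3 - 3*z
tr(a^-1 b a b^-1 a^3 b) = tr(a^3 b a^-1 b a)*tr(b) - tr(a^3 b a^-1 b a b) = x^4*y^2*z - x^5*y - x^3*y^3 - 2*x^3*y*z^2 + x^4*z + x^2*z^3 + 5*x^3*y + x*y^3 + 2*x*y*z^2 - 4*x^2*z - y^2*z - z^3 - 5*x*y + 3*z
apply: tr(b^-1 a^-1 b a b^-1 a^3) = tr(a^-1 b a b^-1 a^3)*tr(b) - tr(a^-1 b a b^-1 a^3 b) = -x^4*y^2*z + x^5*y + x^3*y^3 + 2*x^3*y*z^2 - x^4*z + x^2*y^2*z - x^2*z^3 - 5*x^3*y - 2*x*y^3 - 3*x*y*z^2 + 4*x^2*z + y^2*z + z^3 + 6*x*y - 3*z
use: tr(a^-1 b a b^-1 a^3 b^-2) = tr(b^-1 a^-1 b a b^-1 a^3)*tr(b) - tr(b^-1 a^-1 b a b^-1 a^3 b) = -x^4*y^3*z + x^5*y^2 + x^3*y^4 + 2*x^3*y^2*z^2 - x^4*y*z + x^2*y^3*z - x^2*y*z^3 - 5*x^3*y^2 - 2*x*y^4 - 3*x*y^2*z^2 + 3*x^2*y*z + y^3*z + y*z^3 + 7*x*y^2 + x*z^2 - 3*y*z - x
apply: tr(a^3) = tr(a)*tr(a^2) - tr(a) = x^3 - 3*x
apply: tr(a^4) = tr(a)*tr(a^3) - tr(a^2) = x^4 - 4*x^2 + 2
tr(a b^-1 a^3) = tr(a^4)*tr(b) - tr(a^4 b) = x^4*y - x^3*z - 3*x^2*y + 2*x*z + y
tr(a b^-1 a^3 b) = tr(a^3 b a)*tr(b) - tr(a^3 b a b) = x^3*y*z - x^2*y^2 - x^2*z^2 - x*y*z + x^2 + y^2 + z^2 - 2
tr(a b^-1 a^3 b^-1) = tr(a b^-1 a^3)*tr(b) - tr(a b^-1 a^3 b) = x^4*y^2 - 2*x^3*y*z - 2*x^2*y^2 + x^2*z^2 + 3*x*y*z - x^2 - z^2 + 2
use: tr(a^-2 b a b^-1 a^3 b^-2) = tr(a^-1 b a b^-1 a^3 b^-2)*tr(a) - tr(a^-1 b a b^-1 a^3 b^-2 a) = -x^5*y^3*z + x^6*y^2 + x^4*y^4 + 2*x^4*y^2*z^2 - x^5*y*z + x^3*y^3*z - x^3*y*z^3 - 6*x^4*y^2 - 2*x^2*y^4 - 3*x^2*y^2*z^2 + 5*x^3*y*z + x*y^3*z + x*y*z^3 + 9*x^2*y^2 - 6*x*y*z + z^2 - 2
apply: tr(b a b^-1 a) = tr(a b a)*tr(b) - tr(a b a b) = x*y*z - y^2 - z^2 + 2
apply: tr(a^3 b a^-2 b a) = tr(a^-1 b a^4 b)*tr(a) - tr(a^-1 b a^4 b a) = x^5*y*z - x^6 - x^4*y^2 - x^4*z^2 - 2*x^3*y*z + 6*x^4 + 2*x^2*y^2 + 2*x^2*z^2 + x*y*z - 9*x^2 - y^2 + 2
tr(a^3 b a^-2 b a b) = tr(b a b a^3 b a^-1)*tr(a) - tr(b a b a^3 b) = x^4*y*z^2 - x^5*z - x^3*y^2*z - x^3*z^3 - x^2*y*z^2 + 5*x^3*z + x*y^2*z + x*z^3 + y*z^2 - 5*x*z - y
use: tr(a^-2 b a b^-1 a^3 b) = tr(a^3 b a^-2 b a)*tr(b) - tr(a^3 b a^-2 b a b) = x^5*y^2*z - x^6*y - x^4*y^3 - 2*x^4*y*z^2 + x^5*z - x^3*y^2*z + x^3*z^3 + 6*x^4*y + 2*x^2*y^3 + 3*x^2*y*z^2 - 5*x^3*z - x*z^3 - 9*x^2*y - y^3 - y*z^2 + 5*x*z + 3*y
use: tr(a^-2 b a b^-1 a^3 b^-1) = tr(a^-2 b a b^-1 a^3)*tr(b) - tr(a^-2 b a b^-1 a^3 b) = -x^5*y^2*z + x^6*y + x^4*y^3 + 2*x^4*y*z^2 - x^5*z + x^3*y^2*z - x^3*z^3 - 6*x^4*y - 2*x^2*y^3 - 3*x^2*y*z^2 + 5*x^3*z + x*y^2*z + x*z^3 + 9*x^2*y - 5*x*z - y
tr(a b^-3 a^-2 b a b^-1 a^2) = tr(a^-2 b a b^-1 a^3 b^-2)*tr(b) - tr(a^-2 b a b^-1 a^3 b^-1) = -x^5*y^4*z + x^6*y^3 + x^4*y^5 + 2*x^4*y^3*z^2 + x^3*y^4*z - x^3*y^2*z^3 - x^6*y - 7*x^4*y^3 - 2*x^4*y*z^2 - 2*x^2*y^5 - 3*x^2*y^3*z^2 + x^5*z + 4*x^3*y^2*z + x^3*z^3 + x*y^4*z + x*y^2*z^3 + 6*x^4*y + 11*x^2*y^3 + 3*x^2*y*z^2 - 5*x^3*z - 7*x*y^2*z - x*z^3 - 9*x^2*y + y*z^2 + 5*x*z - y

-x^5*y^4*z + x^6*y^3 + x^4*y^5 + 2*x^4*y^3*z^2 + x^3*y^4*z - x^3*y^2*z^3 - x^6*y - 7*x^4*y^3 - 2*x^4*y*z^2 - 2*x^2*y^5 - 3*x^2*y^3*z^2 + x^5*z + 4*x^3*y^2*z + x^3*z^3 + x*y^4*z + x*y^2*z^3 + 6*x^4*y + 11*x^2*y^3 + 3*x^2*y*z^2 - 5*x^3*z - 7*x*y^2*z - x*z^3 - 9*x^2*y + y*z^2 + 5*x*z - y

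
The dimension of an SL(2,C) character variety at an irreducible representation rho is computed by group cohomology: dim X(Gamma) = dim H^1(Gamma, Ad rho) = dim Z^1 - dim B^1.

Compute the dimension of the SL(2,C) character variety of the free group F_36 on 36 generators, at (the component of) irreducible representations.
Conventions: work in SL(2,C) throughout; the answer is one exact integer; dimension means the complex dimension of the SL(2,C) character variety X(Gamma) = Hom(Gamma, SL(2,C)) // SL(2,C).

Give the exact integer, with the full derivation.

105

The free group F_36: 36 generators, no relators.
Z^1(Gamma, Ad rho) = (sl_2)^36: a cocycle is a free choice of one sl_2 vector per generator, so dim Z^1 = 3*36 = 108.
dim B^1 = 3: the coboundary map is injective because an irreducible image has centralizer 0 in sl_2.
dim X = dim H^1 = dim Z^1 - dim B^1 = 108 - 3 = 105.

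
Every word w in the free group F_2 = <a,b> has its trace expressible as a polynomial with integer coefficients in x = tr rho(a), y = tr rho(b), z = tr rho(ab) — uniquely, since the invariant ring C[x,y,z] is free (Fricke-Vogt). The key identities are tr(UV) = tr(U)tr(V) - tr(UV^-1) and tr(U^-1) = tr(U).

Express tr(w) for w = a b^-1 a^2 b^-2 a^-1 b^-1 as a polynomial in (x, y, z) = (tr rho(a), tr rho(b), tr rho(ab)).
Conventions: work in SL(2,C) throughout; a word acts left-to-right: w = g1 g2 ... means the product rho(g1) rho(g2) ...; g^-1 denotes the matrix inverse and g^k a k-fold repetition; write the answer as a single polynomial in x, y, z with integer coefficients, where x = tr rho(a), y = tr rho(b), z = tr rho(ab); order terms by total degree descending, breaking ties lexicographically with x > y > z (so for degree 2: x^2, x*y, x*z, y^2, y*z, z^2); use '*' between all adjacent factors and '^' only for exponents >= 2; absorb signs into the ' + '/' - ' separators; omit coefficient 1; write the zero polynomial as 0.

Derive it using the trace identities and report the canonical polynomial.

x^3*y^3*z - x^4*y^2 - 2*x^2*y^2*z^2 + x^3*y*z - x*y^3*z + x*y*z^3 + 2*x^2*y^2 + y^2*z^2 - x*y*z - y^2 - z^2 + 2

tr(a^2) = tr(a) * tr(a) - tr(1)   [square of a] = x^2 - 2
tr(a^2 b) = tr(a) * tr(b a) - tr(b)   [square of a] = x*z - y
apply: tr(b^-1 a^2) = tr(a^2) * tr(b) - tr(a^2 b)   [inverse elimination on b] = x^2*y - x*z - y
apply: tr(b^2 a) = tr(b) * tr(a b) - tr(a)   [square of b] = y*z - x
tr(b^2) = tr(b) * tr(b) - tr(1)   [square of b] = y^2 - 2
tr(a b^2 a) = tr(a) * tr(b^2 a) - tr(b^2)   [square of a] = x*y*z - x^2 - y^2 + 2
use: tr(b a^3 b) = tr(a) * tr(a b^2 a) - tr(a b^2)   [square of a] = x^2*y*z - x^3 - x*y^2 - y*z + 3*x
tr(b a b a) = tr(b a) * tr(b a) - tr(1)   [split at a repeated b] = z^2 - 2
tr(a b a b a) = tr(a) * tr(b a b a) - tr(b a b)   [square of a] = x*z^2 - y*z - x
apply: tr(b a^3 b a) = tr(a) * tr(a b a b a) - tr(a b a b)   [square of a] = x^2*z^2 - x*y*z - x^2 - z^2 + 2
tr(a^3 b a^-1 b) = tr(b a^3 b) * tr(a) - tr(b a^3 b a)   [inverse elimination on a] = x^3*y*z - x^4 - x^2*y^2 - x^2*z^2 + 4*x^2 + z^2 - 2
apply: tr(a^-1 b^-1 a^3 b) = tr(a^3 b a^-1) * tr(b) - tr(a^3 b a^-1 b)   [inverse elimination on b] = -x^3*y*z + x^4 + x^2*y^2 + x^2*z^2 + x*y*z - 4*x^2 - y^2 - z^2 + 2
tr(a^2 b^-1 a^-1 b^-1 a) = tr(a^-1 b^-1 a^3) * tr(b) - tr(a^-1 b^-1 a^3 b)   [inverse elimination on b] = x^3*y*z - x^4 - x^2*z^2 - 2*x*y*z + 4*x^2 + z^2 - 2
tr(b^-1 a b a) = tr(a b a) * tr(b) - tr(a b a b)   [inverse elimination on b] = x*y*z - y^2 - z^2 + 2
tr(a b a^2) = tr(a) * tr(b a^2) - tr(b a)   [square of a] = x^2*z - x*y - z
tr(a b a^2 b a) = tr(a) * tr(b a^2 b a) - tr(b a^2 b)   [square of a] = x^2*z^2 - 2*x*y*z + y^2 - 2
tr(b a b a b a) = tr(a b a b) * tr(a b) - tr(b a)   [split at a repeated a] = z^3 - 3*z
apply: tr(b a b a b) = tr(b) * tr(a b a b) - tr(a b a)   [square of b] = y*z^2 - x*z - y
tr(a b a^2 b a b) = tr(a) * tr(b a b a b a) - tr(b a b a b)   [square of a] = x*z^3 - y*z^2 - 2*x*z + y
use: tr(b^-1 a b a^2 b a) = tr(a b a^2 b a) * tr(b) - tr(a b a^2 b a b)   [inverse elimination on b] = x^2*y*z^2 - 2*x*y^2*z - x*z^3 + y^3 + y*z^2 + 2*x*z - 3*y
apply: tr(a^-1 b^-1 a b a^2 b) = tr(b^-1 a b a^2 b) * tr(a) - tr(b^-1 a b a^2 b a)   [inverse elimination on a] = -x^2*y*z^2 + x^3*z + 2*x*y^2*z + x*z^3 - x^2*y - y^3 - y*z^2 - 3*x*z + 3*y
tr(a^2 b^-1 a^-1 b^-1 a b) = tr(a^-1 b^-1 a b a^2) * tr(b) - tr(a^-1 b^-1 a b a^2 b)   [inverse elimination on b] = x^2*y*z^2 - x^3*z - x*y^2*z - x*z^3 + x^2*y + 3*x*z - y
use: tr(a^-1 b^-1 a b^-1 a^2 b^-1) = tr(a^2 b^-1 a^-1 b^-1 a) * tr(b) - tr(a^2 b^-1 a^-1 b^-1 a b)   [inverse elimination on b] = x^3*y^2*z - x^4*y - 2*x^2*y*z^2 + x^3*z - x*y^2*z + x*z^3 + 3*x^2*y + y*z^2 - 3*x*z - y
tr(b^-1 a b^-1 a) = tr(a b^-1 a) * tr(b) - tr(a b^-1 a b)   [inverse elimination on b] = x^2*y^2 - 2*x*y*z + z^2 - 2
apply: tr(a b^-1 a^2 b^-2 a^-1 b^-1) = tr(a^-1 b^-1 a b^-1 a^2 b^-1) * tr(b) - tr(a^-1 b^-1 a b^-1 a^2)   [inverse elimination on b] = x^3*y^3*z - x^4*y^2 - 2*x^2*y^2*z^2 + x^3*y*z - x*y^3*z + x*y*z^3 + 2*x^2*y^2 + y^2*z^2 - x*y*z - y^2 - z^2 + 2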